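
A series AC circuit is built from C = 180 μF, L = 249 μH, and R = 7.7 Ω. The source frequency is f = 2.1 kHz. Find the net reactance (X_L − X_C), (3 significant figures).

2.86 Ω

ω = 2πf = 13190 rad/s
X_L = ωL = 3.29 Ω
X_C = 1/(ωC) = 0.421 Ω
X = 3.29 − 0.421 = 2.86 Ω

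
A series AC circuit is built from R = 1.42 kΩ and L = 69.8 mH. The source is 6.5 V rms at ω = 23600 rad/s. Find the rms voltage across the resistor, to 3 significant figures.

4.24 V

X_L = ωL = 1650 Ω
Z = 1420 + j1650 Ω
|Z| = √(1420² + 1650²) = 2170 Ω
I = V/|Z| = 2.99 mA
V_R = I·|Z_R| = 0.00299 × 1420 = 4.24 V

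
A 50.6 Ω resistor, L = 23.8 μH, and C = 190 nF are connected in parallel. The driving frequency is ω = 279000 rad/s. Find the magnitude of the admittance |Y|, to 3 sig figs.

X_L = ωL = 6.64 Ω
X_C = 1/(ωC) = 18.9 Ω
Parallel: admittances add. Y = 1/R + 1/(jωL) + jωC
Y = (0.0198 − j0.0976) S
|Y| = 0.0996 S → |Z| = 1/|Y| = 10.0 Ω, ∠Z = −∠Y = 78.6°

99.6 mS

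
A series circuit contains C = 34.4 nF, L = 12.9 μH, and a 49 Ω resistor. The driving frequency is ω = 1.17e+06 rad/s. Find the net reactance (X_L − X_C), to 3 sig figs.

-9.75 Ω

X_L = ωL = 15.1 Ω
X_C = 1/(ωC) = 24.8 Ω
X = 15.1 − 24.8 = -9.75 Ω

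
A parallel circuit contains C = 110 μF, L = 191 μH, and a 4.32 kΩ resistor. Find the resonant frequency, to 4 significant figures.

1.098 kHz

ω₀ = 1/√(LC) = 1/√(0.000191 × 0.00011) = 6899 rad/s
f₀ = ω₀/(2π) = 1.098 kHz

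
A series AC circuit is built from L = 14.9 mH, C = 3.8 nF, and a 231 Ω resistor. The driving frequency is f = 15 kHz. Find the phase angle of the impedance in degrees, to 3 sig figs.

ω = 2πf = 94250 rad/s
X_L = ωL = 1400 Ω
X_C = 1/(ωC) = 2790 Ω
Net reactance X = X_L − X_C = -1390 Ω
Z = 231 − j1390 Ω
|Z| = √(231² + 1390²) = 1410 Ω
∠Z = arctan(-1390/231) = -80.6°

-80.6°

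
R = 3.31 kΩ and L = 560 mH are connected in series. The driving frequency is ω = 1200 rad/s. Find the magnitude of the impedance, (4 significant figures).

X_L = ωL = 672.0 Ω
Z = 3310 + j672.0 Ω
|Z| = √(3310² + 672.0²) = 3378 Ω

3378 Ω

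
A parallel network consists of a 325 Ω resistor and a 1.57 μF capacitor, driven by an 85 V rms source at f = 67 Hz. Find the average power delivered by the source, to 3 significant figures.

ω = 2πf = 421.0 rad/s
X_C = 1/(ωC) = 1510 Ω
Parallel: admittances add. Y = 1/R + jωC
Y = (0.00308 + j0.000661) S
|Y| = 0.00315 S → |Z| = 1/|Y| = 318 Ω, ∠Z = −∠Y = -12.1°
I = V/|Z| = 268 mA
P = VI cos φ = 85 × 0.268 × cos(-12.1°) = 22.2 W

22.2 W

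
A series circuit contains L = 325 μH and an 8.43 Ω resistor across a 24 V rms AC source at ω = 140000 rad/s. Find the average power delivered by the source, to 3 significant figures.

X_L = ωL = 45.5 Ω
Z = 8.43 + j45.5 Ω
|Z| = √(8.43² + 45.5²) = 46.3 Ω
∠Z = arctan(45.5/8.43) = 79.5°
I = V/|Z| = 519 mA
P = VI cos φ = 24 × 0.519 × cos(79.5°) = 2.27 W

2.27 W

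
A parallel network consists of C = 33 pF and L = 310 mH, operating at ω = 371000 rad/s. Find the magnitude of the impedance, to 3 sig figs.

282000 Ω

X_L = ωL = 115000 Ω
X_C = 1/(ωC) = 81700 Ω
Parallel: admittances add. Y = 1/(jωL) + jωC
Y = (0 + j3.55e-06) S
|Y| = 3.55e-06 S → |Z| = 1/|Y| = 282000 Ω, ∠Z = −∠Y = -90.0°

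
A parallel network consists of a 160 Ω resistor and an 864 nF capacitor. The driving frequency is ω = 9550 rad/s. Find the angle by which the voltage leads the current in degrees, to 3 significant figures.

X_C = 1/(ωC) = 121 Ω
Parallel: admittances add. Y = 1/R + jωC
Y = (0.00625 + j0.00825) S
|Y| = 0.0104 S → |Z| = 1/|Y| = 96.6 Ω, ∠Z = −∠Y = -52.9°

-52.9°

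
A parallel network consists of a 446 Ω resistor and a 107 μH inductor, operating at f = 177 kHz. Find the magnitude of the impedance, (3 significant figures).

115 Ω

ω = 2πf = 1.112e+06 rad/s
X_L = ωL = 119 Ω
Parallel: admittances add. Y = 1/R + 1/(jωL)
Y = (0.00224 − j0.00840) S
|Y| = 0.00870 S → |Z| = 1/|Y| = 115 Ω, ∠Z = −∠Y = 75.1°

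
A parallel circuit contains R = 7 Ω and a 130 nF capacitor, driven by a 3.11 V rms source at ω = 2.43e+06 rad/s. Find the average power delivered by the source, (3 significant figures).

X_C = 1/(ωC) = 3.17 Ω
Parallel: admittances add. Y = 1/R + jωC
Y = (0.143 + j0.316) S
|Y| = 0.347 S → |Z| = 1/|Y| = 2.88 Ω, ∠Z = −∠Y = -65.7°
I = V/|Z| = 1.08 A
P = VI cos φ = 3.11 × 1.08 × cos(-65.7°) = 1.38 W

1.38 W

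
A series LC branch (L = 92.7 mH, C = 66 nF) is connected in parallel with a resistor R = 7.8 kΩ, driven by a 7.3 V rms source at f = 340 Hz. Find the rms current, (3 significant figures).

1.41 mA

ω = 2πf = 2136 rad/s
X_L = ωL = 198 Ω
X_C = 1/(ωC) = 7090 Ω
Branch 1: Z₁ = R = 7800 Ω
Branch 2 (series LC): Z₂ = j(X_L − X_C) = −j6890 Ω
Parallel: Z = Z₁Z₂/(Z₁+Z₂), |Z| = 5170 Ω, ∠Z = -48.5°
I = V/|Z| = 7.3/5170 = 1.41 mA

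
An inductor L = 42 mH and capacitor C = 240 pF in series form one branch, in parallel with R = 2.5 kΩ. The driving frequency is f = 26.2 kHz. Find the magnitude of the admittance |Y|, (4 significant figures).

403.7 μS

ω = 2πf = 164600 rad/s
X_L = ωL = 6914 Ω
X_C = 1/(ωC) = 25310 Ω
Branch 1: Z₁ = R = 2500 Ω
Branch 2 (series LC): Z₂ = j(X_L − X_C) = −j18400 Ω
Parallel: Z = Z₁Z₂/(Z₁+Z₂), |Z| = 2477 Ω, ∠Z = -7.739°
|Y| = 1/|Z| = 403.7 μS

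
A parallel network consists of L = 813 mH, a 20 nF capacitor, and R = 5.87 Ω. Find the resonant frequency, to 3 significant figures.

1.25 kHz

ω₀ = 1/√(LC) = 1/√(0.813 × 2e-08) = 7842 rad/s
f₀ = ω₀/(2π) = 1.25 kHz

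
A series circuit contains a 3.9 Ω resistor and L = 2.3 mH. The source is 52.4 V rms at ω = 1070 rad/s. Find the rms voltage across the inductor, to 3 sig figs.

28.0 V

X_L = ωL = 2.46 Ω
Z = 3.90 + j2.46 Ω
|Z| = √(3.90² + 2.46²) = 4.61 Ω
I = V/|Z| = 11.4 A
V_L = I·|Z_L| = 11.4 × 2.46 = 28.0 V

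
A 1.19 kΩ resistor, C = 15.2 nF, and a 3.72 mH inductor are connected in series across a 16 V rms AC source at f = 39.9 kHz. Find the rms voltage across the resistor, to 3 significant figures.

13.9 V

ω = 2πf = 250700 rad/s
X_L = ωL = 933 Ω
X_C = 1/(ωC) = 262 Ω
Net reactance X = X_L − X_C = 670 Ω
Z = 1190 + j670 Ω
|Z| = √(1190² + 670²) = 1370 Ω
I = V/|Z| = 11.7 mA
V_R = I·|Z_R| = 0.0117 × 1190 = 13.9 V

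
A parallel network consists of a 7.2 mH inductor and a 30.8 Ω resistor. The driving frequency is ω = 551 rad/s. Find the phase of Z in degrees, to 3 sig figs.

82.7°

X_L = ωL = 3.97 Ω
Parallel: admittances add. Y = 1/R + 1/(jωL)
Y = (0.0325 − j0.252) S
|Y| = 0.254 S → |Z| = 1/|Y| = 3.93 Ω, ∠Z = −∠Y = 82.7°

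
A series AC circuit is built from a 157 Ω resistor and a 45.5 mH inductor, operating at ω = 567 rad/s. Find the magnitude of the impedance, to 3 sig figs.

X_L = ωL = 25.8 Ω
Z = 157 + j25.8 Ω
|Z| = √(157² + 25.8²) = 159 Ω

159 Ω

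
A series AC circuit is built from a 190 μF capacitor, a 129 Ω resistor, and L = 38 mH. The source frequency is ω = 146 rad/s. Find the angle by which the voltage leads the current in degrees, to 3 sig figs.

X_L = ωL = 5.55 Ω
X_C = 1/(ωC) = 36.0 Ω
Net reactance X = X_L − X_C = -30.5 Ω
Z = 129 − j30.5 Ω
|Z| = √(129² + 30.5²) = 133 Ω
∠Z = arctan(-30.5/129) = -13.3°

-13.3°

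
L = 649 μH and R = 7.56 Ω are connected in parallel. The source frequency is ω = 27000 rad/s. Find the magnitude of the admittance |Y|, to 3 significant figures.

144 mS

X_L = ωL = 17.5 Ω
Parallel: admittances add. Y = 1/R + 1/(jωL)
Y = (0.132 − j0.0571) S
|Y| = 0.144 S → |Z| = 1/|Y| = 6.94 Ω, ∠Z = −∠Y = 23.3°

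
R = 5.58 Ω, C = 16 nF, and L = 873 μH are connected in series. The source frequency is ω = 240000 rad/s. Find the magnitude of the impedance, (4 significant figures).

X_L = ωL = 209.5 Ω
X_C = 1/(ωC) = 260.4 Ω
Net reactance X = X_L − X_C = -50.90 Ω
Z = 5.580 − j50.90 Ω
|Z| = √(5.580² + 50.90²) = 51.20 Ω

51.20 Ω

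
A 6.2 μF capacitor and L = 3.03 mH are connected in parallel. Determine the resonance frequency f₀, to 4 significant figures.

1.161 kHz

ω₀ = 1/√(LC) = 1/√(0.00303 × 6.2e-06) = 7296 rad/s
f₀ = ω₀/(2π) = 1.161 kHz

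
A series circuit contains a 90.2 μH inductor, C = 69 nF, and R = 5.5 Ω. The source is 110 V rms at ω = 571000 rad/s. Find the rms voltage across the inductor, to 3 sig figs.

X_L = ωL = 51.5 Ω
X_C = 1/(ωC) = 25.4 Ω
Net reactance X = X_L − X_C = 26.1 Ω
Z = 5.50 + j26.1 Ω
|Z| = √(5.50² + 26.1²) = 26.7 Ω
I = V/|Z| = 4.12 A
V_L = I·|Z_L| = 4.12 × 51.5 = 212 V

212 V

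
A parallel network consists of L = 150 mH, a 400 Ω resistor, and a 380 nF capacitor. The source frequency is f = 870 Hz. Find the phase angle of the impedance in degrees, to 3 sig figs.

-18.9°

ω = 2πf = 5466 rad/s
X_L = ωL = 820 Ω
X_C = 1/(ωC) = 481 Ω
Parallel: admittances add. Y = 1/R + 1/(jωL) + jωC
Y = (0.00250 + j0.000858) S
|Y| = 0.00264 S → |Z| = 1/|Y| = 378 Ω, ∠Z = −∠Y = -18.9°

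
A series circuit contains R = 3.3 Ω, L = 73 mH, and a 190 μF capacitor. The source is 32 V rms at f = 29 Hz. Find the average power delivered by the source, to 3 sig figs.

ω = 2πf = 182.2 rad/s
X_L = ωL = 13.3 Ω
X_C = 1/(ωC) = 28.9 Ω
Net reactance X = X_L − X_C = -15.6 Ω
Z = 3.30 − j15.6 Ω
|Z| = √(3.30² + 15.6²) = 15.9 Ω
∠Z = arctan(-15.6/3.30) = -78.0°
I = V/|Z| = 2.01 A
P = VI cos φ = 32 × 2.01 × cos(-78.0°) = 13.3 W

13.3 W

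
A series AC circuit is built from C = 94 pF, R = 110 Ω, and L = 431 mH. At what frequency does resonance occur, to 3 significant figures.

ω₀ = 1/√(LC) = 1/√(0.431 × 9.4e-11) = 157100 rad/s
f₀ = ω₀/(2π) = 25.0 kHz

25.0 kHz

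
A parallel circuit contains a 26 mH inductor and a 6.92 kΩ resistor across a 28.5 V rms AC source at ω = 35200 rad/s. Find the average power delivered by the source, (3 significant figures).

X_L = ωL = 915 Ω
Parallel: admittances add. Y = 1/R + 1/(jωL)
Y = (0.000145 − j0.00109) S
|Y| = 0.00110 S → |Z| = 1/|Y| = 907 Ω, ∠Z = −∠Y = 82.5°
I = V/|Z| = 31.4 mA
P = VI cos φ = 28.5 × 0.0314 × cos(82.5°) = 117 mW

117 mW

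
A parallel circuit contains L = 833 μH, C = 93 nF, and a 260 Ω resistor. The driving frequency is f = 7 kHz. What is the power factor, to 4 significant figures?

0.1635

ω = 2πf = 43980 rad/s
X_L = ωL = 36.64 Ω
X_C = 1/(ωC) = 244.5 Ω
Parallel: admittances add. Y = 1/R + 1/(jωL) + jωC
Y = (0.003846 − j0.02320) S
|Y| = 0.02352 S → |Z| = 1/|Y| = 42.52 Ω, ∠Z = −∠Y = 80.59°
cos φ = cos(80.59°) = 0.1635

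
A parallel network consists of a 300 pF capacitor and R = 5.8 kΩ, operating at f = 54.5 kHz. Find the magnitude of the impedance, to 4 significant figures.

4983 Ω

ω = 2πf = 342400 rad/s
X_C = 1/(ωC) = 9734 Ω
Parallel: admittances add. Y = 1/R + jωC
Y = (0.0001724 + j0.0001027) S
|Y| = 0.0002007 S → |Z| = 1/|Y| = 4983 Ω, ∠Z = −∠Y = -30.79°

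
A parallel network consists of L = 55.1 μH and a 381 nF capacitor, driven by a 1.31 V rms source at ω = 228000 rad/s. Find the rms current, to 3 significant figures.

9.52 mA

X_L = ωL = 12.6 Ω
X_C = 1/(ωC) = 11.5 Ω
Parallel: admittances add. Y = 1/(jωL) + jωC
Y = (0 + j0.00727) S
|Y| = 0.00727 S → |Z| = 1/|Y| = 138 Ω, ∠Z = −∠Y = -90.0°
I = V/|Z| = 1.31/138 = 9.52 mA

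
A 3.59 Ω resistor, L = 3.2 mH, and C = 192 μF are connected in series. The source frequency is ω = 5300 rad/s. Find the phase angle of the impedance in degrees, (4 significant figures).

77.34°

X_L = ωL = 16.96 Ω
X_C = 1/(ωC) = 0.9827 Ω
Net reactance X = X_L − X_C = 15.98 Ω
Z = 3.590 + j15.98 Ω
|Z| = √(3.590² + 15.98²) = 16.38 Ω
∠Z = arctan(15.98/3.590) = 77.34°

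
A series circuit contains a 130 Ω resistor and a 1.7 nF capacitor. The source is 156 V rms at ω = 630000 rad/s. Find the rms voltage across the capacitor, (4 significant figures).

154.5 V

X_C = 1/(ωC) = 933.7 Ω
Z = 130.0 − j933.7 Ω
|Z| = √(130.0² + 933.7²) = 942.7 Ω
I = V/|Z| = 165.5 mA
V_C = I·|Z_C| = 0.1655 × 933.7 = 154.5 V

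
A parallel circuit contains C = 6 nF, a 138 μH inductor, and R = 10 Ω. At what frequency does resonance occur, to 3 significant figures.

ω₀ = 1/√(LC) = 1/√(0.000138 × 6e-09) = 1.099e+06 rad/s
f₀ = ω₀/(2π) = 175 kHz

175 kHz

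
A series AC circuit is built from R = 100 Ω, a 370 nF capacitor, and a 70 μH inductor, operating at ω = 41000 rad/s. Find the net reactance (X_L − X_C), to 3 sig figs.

-63.0 Ω

X_L = ωL = 2.87 Ω
X_C = 1/(ωC) = 65.9 Ω
X = 2.87 − 65.9 = -63.0 Ω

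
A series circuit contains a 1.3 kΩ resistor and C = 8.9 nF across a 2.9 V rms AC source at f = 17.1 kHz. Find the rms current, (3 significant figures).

1.74 mA

ω = 2πf = 107400 rad/s
X_C = 1/(ωC) = 1050 Ω
Z = 1300 − j1050 Ω
|Z| = √(1300² + 1050²) = 1670 Ω
I = V/|Z| = 2.9/1670 = 1.74 mA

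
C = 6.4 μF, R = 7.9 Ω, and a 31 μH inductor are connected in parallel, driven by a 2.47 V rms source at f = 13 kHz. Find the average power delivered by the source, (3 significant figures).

772 mW

ω = 2πf = 81680 rad/s
X_L = ωL = 2.53 Ω
X_C = 1/(ωC) = 1.91 Ω
Parallel: admittances add. Y = 1/R + 1/(jωL) + jωC
Y = (0.127 + j0.128) S
|Y| = 0.180 S → |Z| = 1/|Y| = 5.56 Ω, ∠Z = −∠Y = -45.3°
I = V/|Z| = 444 mA
P = VI cos φ = 2.47 × 0.444 × cos(-45.3°) = 772 mW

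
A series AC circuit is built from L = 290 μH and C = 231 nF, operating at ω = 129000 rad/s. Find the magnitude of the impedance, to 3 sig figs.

3.85 Ω

X_L = ωL = 37.4 Ω
X_C = 1/(ωC) = 33.6 Ω
Net reactance X = X_L − X_C = 3.85 Ω
Z = j3.85 Ω
|Z| = √(0² + 3.85²) = 3.85 Ω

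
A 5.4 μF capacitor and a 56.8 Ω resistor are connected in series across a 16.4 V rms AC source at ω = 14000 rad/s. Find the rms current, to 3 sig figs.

281 mA

X_C = 1/(ωC) = 13.2 Ω
Z = 56.8 − j13.2 Ω
|Z| = √(56.8² + 13.2²) = 58.3 Ω
I = V/|Z| = 16.4/58.3 = 281 mA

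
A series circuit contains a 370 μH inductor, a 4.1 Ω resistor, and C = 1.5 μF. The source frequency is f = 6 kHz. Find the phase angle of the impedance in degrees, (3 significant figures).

ω = 2πf = 37700 rad/s
X_L = ωL = 13.9 Ω
X_C = 1/(ωC) = 17.7 Ω
Net reactance X = X_L − X_C = -3.74 Ω
Z = 4.10 − j3.74 Ω
|Z| = √(4.10² + 3.74²) = 5.55 Ω
∠Z = arctan(-3.74/4.10) = -42.3°

-42.3°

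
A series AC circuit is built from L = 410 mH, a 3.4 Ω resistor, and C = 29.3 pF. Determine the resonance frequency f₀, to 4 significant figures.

45.92 kHz

ω₀ = 1/√(LC) = 1/√(0.41 × 2.93e-11) = 288500 rad/s
f₀ = ω₀/(2π) = 45.92 kHz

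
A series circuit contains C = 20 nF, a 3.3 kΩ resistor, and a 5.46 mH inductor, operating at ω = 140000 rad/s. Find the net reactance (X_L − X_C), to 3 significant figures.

407 Ω

X_L = ωL = 764 Ω
X_C = 1/(ωC) = 357 Ω
X = 764 − 357 = 407 Ω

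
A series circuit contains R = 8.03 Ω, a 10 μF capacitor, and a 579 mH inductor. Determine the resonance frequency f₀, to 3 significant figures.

ω₀ = 1/√(LC) = 1/√(0.579 × 1e-05) = 415.6 rad/s
f₀ = ω₀/(2π) = 66.1 Hz

66.1 Hz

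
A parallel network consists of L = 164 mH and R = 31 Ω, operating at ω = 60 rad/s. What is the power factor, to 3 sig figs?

X_L = ωL = 9.84 Ω
Parallel: admittances add. Y = 1/R + 1/(jωL)
Y = (0.0323 − j0.102) S
|Y| = 0.107 S → |Z| = 1/|Y| = 9.38 Ω, ∠Z = −∠Y = 72.4°
cos φ = cos(72.4°) = 0.303

0.303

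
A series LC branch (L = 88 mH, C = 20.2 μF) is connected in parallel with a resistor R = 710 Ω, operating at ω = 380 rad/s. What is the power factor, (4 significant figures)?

0.1351

X_L = ωL = 33.44 Ω
X_C = 1/(ωC) = 130.3 Ω
Branch 1: Z₁ = R = 710.0 Ω
Branch 2 (series LC): Z₂ = j(X_L − X_C) = −j96.84 Ω
Parallel: Z = Z₁Z₂/(Z₁+Z₂), |Z| = 95.95 Ω, ∠Z = -82.23°
cos φ = cos(-82.23°) = 0.1351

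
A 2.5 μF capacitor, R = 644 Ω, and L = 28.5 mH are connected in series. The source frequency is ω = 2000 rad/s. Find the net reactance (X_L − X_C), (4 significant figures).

-143.0 Ω

X_L = ωL = 57.00 Ω
X_C = 1/(ωC) = 200.0 Ω
X = 57.00 − 200.0 = -143.0 Ω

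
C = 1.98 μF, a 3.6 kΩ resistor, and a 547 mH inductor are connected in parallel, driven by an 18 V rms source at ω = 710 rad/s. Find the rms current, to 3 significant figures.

X_L = ωL = 388 Ω
X_C = 1/(ωC) = 711 Ω
Parallel: admittances add. Y = 1/R + 1/(jωL) + jωC
Y = (0.000278 − j0.00117) S
|Y| = 0.00120 S → |Z| = 1/|Y| = 832 Ω, ∠Z = −∠Y = 76.6°
I = V/|Z| = 18/832 = 21.6 mA

21.6 mA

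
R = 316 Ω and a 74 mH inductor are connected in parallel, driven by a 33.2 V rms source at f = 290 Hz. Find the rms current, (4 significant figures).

267.7 mA

ω = 2πf = 1822 rad/s
X_L = ωL = 134.8 Ω
Parallel: admittances add. Y = 1/R + 1/(jωL)
Y = (0.003165 − j0.007416) S
|Y| = 0.008063 S → |Z| = 1/|Y| = 124.0 Ω, ∠Z = −∠Y = 66.89°
I = V/|Z| = 33.2/124.0 = 267.7 mA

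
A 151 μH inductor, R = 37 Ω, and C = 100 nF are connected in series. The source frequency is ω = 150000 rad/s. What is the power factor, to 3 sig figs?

X_L = ωL = 22.7 Ω
X_C = 1/(ωC) = 66.7 Ω
Net reactance X = X_L − X_C = -44.0 Ω
Z = 37.0 − j44.0 Ω
|Z| = √(37.0² + 44.0²) = 57.5 Ω
∠Z = arctan(-44.0/37.0) = -49.9°
cos φ = cos(-49.9°) = 0.643

0.643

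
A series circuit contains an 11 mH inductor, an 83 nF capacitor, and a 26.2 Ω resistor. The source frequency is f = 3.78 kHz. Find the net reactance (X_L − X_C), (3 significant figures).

ω = 2πf = 23750 rad/s
X_L = ωL = 261 Ω
X_C = 1/(ωC) = 507 Ω
X = 261 − 507 = -246 Ω

-246 Ω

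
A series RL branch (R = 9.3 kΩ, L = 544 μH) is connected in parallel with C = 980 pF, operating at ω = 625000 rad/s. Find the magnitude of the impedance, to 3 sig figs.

1620 Ω

X_L = ωL = 340 Ω
X_C = 1/(ωC) = 1630 Ω
Branch 1 (R+jX_L): Z₁ = 9300 + j340 Ω, |Z₁| = 9310 Ω
Branch 2 (−jX_C): Z₂ = −j1630 Ω
Parallel: Z = Z₁Z₂/(Z₁+Z₂), |Z| = 1620 Ω, ∠Z = -80.0°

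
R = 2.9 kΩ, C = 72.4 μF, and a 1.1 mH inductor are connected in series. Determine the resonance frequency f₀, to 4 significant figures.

ω₀ = 1/√(LC) = 1/√(0.0011 × 7.24e-05) = 3544 rad/s
f₀ = ω₀/(2π) = 564.0 Hz

564.0 Hz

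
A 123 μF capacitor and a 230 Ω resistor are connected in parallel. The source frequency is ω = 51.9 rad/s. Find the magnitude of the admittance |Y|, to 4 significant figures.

7.724 mS

X_C = 1/(ωC) = 156.6 Ω
Parallel: admittances add. Y = 1/R + jωC
Y = (0.004348 + j0.006384) S
|Y| = 0.007724 S → |Z| = 1/|Y| = 129.5 Ω, ∠Z = −∠Y = -55.74°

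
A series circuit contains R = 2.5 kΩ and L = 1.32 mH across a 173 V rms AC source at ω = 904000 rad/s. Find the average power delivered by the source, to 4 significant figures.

X_L = ωL = 1193 Ω
Z = 2500 + j1193 Ω
|Z| = √(2500² + 1193²) = 2770 Ω
∠Z = arctan(1193/2500) = 25.52°
I = V/|Z| = 62.45 mA
P = VI cos φ = 173 × 0.06245 × cos(25.52°) = 9.750 W

9.750 W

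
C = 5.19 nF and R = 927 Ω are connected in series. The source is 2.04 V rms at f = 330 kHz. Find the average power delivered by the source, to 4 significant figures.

ω = 2πf = 2.073e+06 rad/s
X_C = 1/(ωC) = 92.93 Ω
Z = 927.0 − j92.93 Ω
|Z| = √(927.0² + 92.93²) = 931.6 Ω
∠Z = arctan(-92.93/927.0) = -5.724°
I = V/|Z| = 2.190 mA
P = VI cos φ = 2.04 × 0.002190 × cos(-5.724°) = 4.445 mW

4.445 mW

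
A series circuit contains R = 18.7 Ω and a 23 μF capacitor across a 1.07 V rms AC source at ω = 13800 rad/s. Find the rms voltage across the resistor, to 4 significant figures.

X_C = 1/(ωC) = 3.151 Ω
Z = 18.70 − j3.151 Ω
|Z| = √(18.70² + 3.151²) = 18.96 Ω
I = V/|Z| = 56.42 mA
V_R = I·|Z_R| = 0.05642 × 18.70 = 1.055 V

1.055 V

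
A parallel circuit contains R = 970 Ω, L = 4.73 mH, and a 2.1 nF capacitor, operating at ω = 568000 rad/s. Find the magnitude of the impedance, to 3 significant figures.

759 Ω

X_L = ωL = 2690 Ω
X_C = 1/(ωC) = 838 Ω
Parallel: admittances add. Y = 1/R + 1/(jωL) + jωC
Y = (0.00103 + j0.000821) S
|Y| = 0.00132 S → |Z| = 1/|Y| = 759 Ω, ∠Z = −∠Y = -38.5°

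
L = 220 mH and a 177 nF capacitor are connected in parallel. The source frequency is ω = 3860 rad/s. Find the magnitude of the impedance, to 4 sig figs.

X_L = ωL = 849.2 Ω
X_C = 1/(ωC) = 1464 Ω
Parallel: admittances add. Y = 1/(jωL) + jωC
Y = (0 − j0.0004944) S
|Y| = 0.0004944 S → |Z| = 1/|Y| = 2023 Ω, ∠Z = −∠Y = 90.00°

2023 Ω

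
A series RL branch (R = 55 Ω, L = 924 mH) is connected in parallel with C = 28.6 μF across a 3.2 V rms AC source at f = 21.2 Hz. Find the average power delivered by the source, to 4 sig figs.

ω = 2πf = 133.2 rad/s
X_L = ωL = 123.1 Ω
X_C = 1/(ωC) = 262.5 Ω
Branch 1 (R+jX_L): Z₁ = 55.00 + j123.1 Ω, |Z₁| = 134.8 Ω
Branch 2 (−jX_C): Z₂ = −j262.5 Ω
Parallel: Z = Z₁Z₂/(Z₁+Z₂), |Z| = 236.1 Ω, ∠Z = 44.39°
I = V/|Z| = 13.55 mA
P = VI cos φ = 3.2 × 0.01355 × cos(44.39°) = 30.99 mW

30.99 mW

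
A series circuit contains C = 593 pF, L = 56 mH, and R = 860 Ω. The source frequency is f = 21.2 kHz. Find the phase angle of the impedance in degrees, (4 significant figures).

-80.61°

ω = 2πf = 133200 rad/s
X_L = ωL = 7459 Ω
X_C = 1/(ωC) = 12660 Ω
Net reactance X = X_L − X_C = -5200 Ω
Z = 860.0 − j5200 Ω
|Z| = √(860.0² + 5200²) = 5271 Ω
∠Z = arctan(-5200/860.0) = -80.61°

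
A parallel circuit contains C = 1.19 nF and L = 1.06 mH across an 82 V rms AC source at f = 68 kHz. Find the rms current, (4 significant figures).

ω = 2πf = 427300 rad/s
X_L = ωL = 452.9 Ω
X_C = 1/(ωC) = 1967 Ω
Parallel: admittances add. Y = 1/(jωL) + jωC
Y = (0 − j0.001700) S
|Y| = 0.001700 S → |Z| = 1/|Y| = 588.4 Ω, ∠Z = −∠Y = 90.00°
I = V/|Z| = 82/588.4 = 139.4 mA

139.4 mA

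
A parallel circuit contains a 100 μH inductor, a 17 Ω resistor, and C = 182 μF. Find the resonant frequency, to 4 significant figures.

1.180 kHz

ω₀ = 1/√(LC) = 1/√(0.0001 × 0.000182) = 7412 rad/s
f₀ = ω₀/(2π) = 1.180 kHz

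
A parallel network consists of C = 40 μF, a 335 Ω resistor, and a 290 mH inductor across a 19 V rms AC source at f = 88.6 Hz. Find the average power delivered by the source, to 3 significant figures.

1.08 W

ω = 2πf = 556.7 rad/s
X_L = ωL = 161 Ω
X_C = 1/(ωC) = 44.9 Ω
Parallel: admittances add. Y = 1/R + 1/(jωL) + jωC
Y = (0.00299 + j0.0161) S
|Y| = 0.0163 S → |Z| = 1/|Y| = 61.2 Ω, ∠Z = −∠Y = -79.5°
I = V/|Z| = 311 mA
P = VI cos φ = 19 × 0.311 × cos(-79.5°) = 1.08 W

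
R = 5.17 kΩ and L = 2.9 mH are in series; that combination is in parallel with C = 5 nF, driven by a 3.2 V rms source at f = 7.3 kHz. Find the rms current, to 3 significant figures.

ω = 2πf = 45870 rad/s
X_L = ωL = 133 Ω
X_C = 1/(ωC) = 4360 Ω
Branch 1 (R+jX_L): Z₁ = 5170 + j133 Ω, |Z₁| = 5170 Ω
Branch 2 (−jX_C): Z₂ = −j4360 Ω
Parallel: Z = Z₁Z₂/(Z₁+Z₂), |Z| = 3380 Ω, ∠Z = -49.3°
I = V/|Z| = 3.2/3380 = 948 μA

948 μA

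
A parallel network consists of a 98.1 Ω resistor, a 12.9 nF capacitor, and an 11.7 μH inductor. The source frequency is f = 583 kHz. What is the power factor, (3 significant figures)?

0.392

ω = 2πf = 3.663e+06 rad/s
X_L = ωL = 42.9 Ω
X_C = 1/(ωC) = 21.2 Ω
Parallel: admittances add. Y = 1/R + 1/(jωL) + jωC
Y = (0.0102 + j0.0239) S
|Y| = 0.0260 S → |Z| = 1/|Y| = 38.5 Ω, ∠Z = −∠Y = -66.9°
cos φ = cos(-66.9°) = 0.392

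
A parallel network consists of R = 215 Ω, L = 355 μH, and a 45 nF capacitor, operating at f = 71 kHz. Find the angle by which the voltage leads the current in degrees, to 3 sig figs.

ω = 2πf = 446100 rad/s
X_L = ωL = 158 Ω
X_C = 1/(ωC) = 49.8 Ω
Parallel: admittances add. Y = 1/R + 1/(jωL) + jωC
Y = (0.00465 + j0.0138) S
|Y| = 0.0145 S → |Z| = 1/|Y| = 68.8 Ω, ∠Z = −∠Y = -71.3°

-71.3°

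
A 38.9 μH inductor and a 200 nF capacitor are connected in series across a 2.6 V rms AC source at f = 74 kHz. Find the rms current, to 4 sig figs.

ω = 2πf = 465000 rad/s
X_L = ωL = 18.09 Ω
X_C = 1/(ωC) = 10.75 Ω
Net reactance X = X_L − X_C = 7.333 Ω
Z = j7.333 Ω
|Z| = √(0² + 7.333²) = 7.333 Ω
I = V/|Z| = 2.6/7.333 = 354.6 mA

354.6 mA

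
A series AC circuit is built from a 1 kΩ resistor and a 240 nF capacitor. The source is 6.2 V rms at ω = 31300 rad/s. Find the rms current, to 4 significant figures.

X_C = 1/(ωC) = 133.1 Ω
Z = 1000 − j133.1 Ω
|Z| = √(1000² + 133.1²) = 1009 Ω
I = V/|Z| = 6.2/1009 = 6.146 mA

6.146 mA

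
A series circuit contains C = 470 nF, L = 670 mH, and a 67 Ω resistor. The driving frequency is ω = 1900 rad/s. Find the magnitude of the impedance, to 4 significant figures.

X_L = ωL = 1273 Ω
X_C = 1/(ωC) = 1120 Ω
Net reactance X = X_L − X_C = 153.2 Ω
Z = 67.00 + j153.2 Ω
|Z| = √(67.00² + 153.2²) = 167.2 Ω

167.2 Ω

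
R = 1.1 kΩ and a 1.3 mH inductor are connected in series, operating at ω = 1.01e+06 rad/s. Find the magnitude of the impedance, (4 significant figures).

1713 Ω

X_L = ωL = 1313 Ω
Z = 1100 + j1313 Ω
|Z| = √(1100² + 1313²) = 1713 Ω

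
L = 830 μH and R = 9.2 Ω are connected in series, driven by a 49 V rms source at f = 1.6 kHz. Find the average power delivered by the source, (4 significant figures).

143.2 W

ω = 2πf = 10050 rad/s
X_L = ωL = 8.344 Ω
Z = 9.200 + j8.344 Ω
|Z| = √(9.200² + 8.344²) = 12.42 Ω
∠Z = arctan(8.344/9.200) = 42.21°
I = V/|Z| = 3.945 A
P = VI cos φ = 49 × 3.945 × cos(42.21°) = 143.2 W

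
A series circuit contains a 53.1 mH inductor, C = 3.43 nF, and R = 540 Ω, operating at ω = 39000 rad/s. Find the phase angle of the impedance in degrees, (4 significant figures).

X_L = ωL = 2071 Ω
X_C = 1/(ωC) = 7476 Ω
Net reactance X = X_L − X_C = -5405 Ω
Z = 540.0 − j5405 Ω
|Z| = √(540.0² + 5405²) = 5432 Ω
∠Z = arctan(-5405/540.0) = -84.29°

-84.29°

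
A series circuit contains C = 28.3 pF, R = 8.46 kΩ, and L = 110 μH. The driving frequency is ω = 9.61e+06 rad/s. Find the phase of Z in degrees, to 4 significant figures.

X_L = ωL = 1057 Ω
X_C = 1/(ωC) = 3677 Ω
Net reactance X = X_L − X_C = -2620 Ω
Z = 8460 − j2620 Ω
|Z| = √(8460² + 2620²) = 8856 Ω
∠Z = arctan(-2620/8460) = -17.21°

-17.21°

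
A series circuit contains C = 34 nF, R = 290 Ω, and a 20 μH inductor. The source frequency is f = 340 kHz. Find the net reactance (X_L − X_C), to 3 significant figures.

ω = 2πf = 2.136e+06 rad/s
X_L = ωL = 42.7 Ω
X_C = 1/(ωC) = 13.8 Ω
X = 42.7 − 13.8 = 29.0 Ω

29.0 Ω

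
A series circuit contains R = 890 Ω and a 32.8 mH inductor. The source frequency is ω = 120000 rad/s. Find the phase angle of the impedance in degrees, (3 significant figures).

77.3°

X_L = ωL = 3940 Ω
Z = 890 + j3940 Ω
|Z| = √(890² + 3940²) = 4040 Ω
∠Z = arctan(3940/890) = 77.3°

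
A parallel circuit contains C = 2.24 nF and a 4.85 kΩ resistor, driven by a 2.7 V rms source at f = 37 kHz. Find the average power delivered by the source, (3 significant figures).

1.50 mW

ω = 2πf = 232500 rad/s
X_C = 1/(ωC) = 1920 Ω
Parallel: admittances add. Y = 1/R + jωC
Y = (0.000206 + j0.000521) S
|Y| = 0.000560 S → |Z| = 1/|Y| = 1790 Ω, ∠Z = −∠Y = -68.4°
I = V/|Z| = 1.51 mA
P = VI cos φ = 2.7 × 0.00151 × cos(-68.4°) = 1.50 mW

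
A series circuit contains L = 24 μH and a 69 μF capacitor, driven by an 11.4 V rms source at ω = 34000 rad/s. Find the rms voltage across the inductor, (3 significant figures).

X_L = ωL = 0.816 Ω
X_C = 1/(ωC) = 0.426 Ω
Net reactance X = X_L − X_C = 0.390 Ω
Z = j0.390 Ω
|Z| = √(0² + 0.390²) = 0.390 Ω
I = V/|Z| = 29.3 A
V_L = I·|Z_L| = 29.3 × 0.816 = 23.9 V

23.9 V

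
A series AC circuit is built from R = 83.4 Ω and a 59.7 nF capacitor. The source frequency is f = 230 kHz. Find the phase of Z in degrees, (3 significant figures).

ω = 2πf = 1.445e+06 rad/s
X_C = 1/(ωC) = 11.6 Ω
Z = 83.4 − j11.6 Ω
|Z| = √(83.4² + 11.6²) = 84.2 Ω
∠Z = arctan(-11.6/83.4) = -7.91°

-7.91°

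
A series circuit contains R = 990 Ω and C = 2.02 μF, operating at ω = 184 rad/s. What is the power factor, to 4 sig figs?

X_C = 1/(ωC) = 2690 Ω
Z = 990.0 − j2690 Ω
|Z| = √(990.0² + 2690²) = 2867 Ω
∠Z = arctan(-2690/990.0) = -69.80°
cos φ = cos(-69.80°) = 0.3453

0.3453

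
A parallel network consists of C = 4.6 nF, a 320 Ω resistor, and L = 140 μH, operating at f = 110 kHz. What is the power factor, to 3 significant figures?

0.400

ω = 2πf = 691200 rad/s
X_L = ωL = 96.8 Ω
X_C = 1/(ωC) = 315 Ω
Parallel: admittances add. Y = 1/R + 1/(jωL) + jωC
Y = (0.00313 − j0.00716) S
|Y| = 0.00781 S → |Z| = 1/|Y| = 128 Ω, ∠Z = −∠Y = 66.4°
cos φ = cos(66.4°) = 0.400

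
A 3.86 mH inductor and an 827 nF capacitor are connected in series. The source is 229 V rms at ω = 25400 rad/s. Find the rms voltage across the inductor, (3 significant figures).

445 V

X_L = ωL = 98.0 Ω
X_C = 1/(ωC) = 47.6 Ω
Net reactance X = X_L − X_C = 50.4 Ω
Z = j50.4 Ω
|Z| = √(0² + 50.4²) = 50.4 Ω
I = V/|Z| = 4.54 A
V_L = I·|Z_L| = 4.54 × 98.0 = 445 V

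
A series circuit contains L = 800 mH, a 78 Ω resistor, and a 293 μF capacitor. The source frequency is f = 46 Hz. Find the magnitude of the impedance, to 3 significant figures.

ω = 2πf = 289.0 rad/s
X_L = ωL = 231 Ω
X_C = 1/(ωC) = 11.8 Ω
Net reactance X = X_L − X_C = 219 Ω
Z = 78.0 + j219 Ω
|Z| = √(78.0² + 219²) = 233 Ω

233 Ω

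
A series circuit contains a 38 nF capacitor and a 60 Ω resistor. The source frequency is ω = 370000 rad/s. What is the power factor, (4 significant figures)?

0.6448

X_C = 1/(ωC) = 71.12 Ω
Z = 60.00 − j71.12 Ω
|Z| = √(60.00² + 71.12²) = 93.05 Ω
∠Z = arctan(-71.12/60.00) = -49.85°
cos φ = cos(-49.85°) = 0.6448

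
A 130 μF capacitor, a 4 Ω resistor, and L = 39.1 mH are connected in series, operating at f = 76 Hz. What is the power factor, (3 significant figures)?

0.842

ω = 2πf = 477.5 rad/s
X_L = ωL = 18.7 Ω
X_C = 1/(ωC) = 16.1 Ω
Net reactance X = X_L − X_C = 2.56 Ω
Z = 4.00 + j2.56 Ω
|Z| = √(4.00² + 2.56²) = 4.75 Ω
∠Z = arctan(2.56/4.00) = 32.6°
cos φ = cos(32.6°) = 0.842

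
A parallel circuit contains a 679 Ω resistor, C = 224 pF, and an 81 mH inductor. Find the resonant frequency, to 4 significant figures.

ω₀ = 1/√(LC) = 1/√(0.081 × 2.24e-10) = 234800 rad/s
f₀ = ω₀/(2π) = 37.36 kHz

37.36 kHz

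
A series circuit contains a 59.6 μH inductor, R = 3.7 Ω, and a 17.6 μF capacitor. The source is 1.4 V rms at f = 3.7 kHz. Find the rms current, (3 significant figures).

364 mA

ω = 2πf = 23250 rad/s
X_L = ωL = 1.39 Ω
X_C = 1/(ωC) = 2.44 Ω
Net reactance X = X_L − X_C = -1.06 Ω
Z = 3.70 − j1.06 Ω
|Z| = √(3.70² + 1.06²) = 3.85 Ω
I = V/|Z| = 1.4/3.85 = 364 mA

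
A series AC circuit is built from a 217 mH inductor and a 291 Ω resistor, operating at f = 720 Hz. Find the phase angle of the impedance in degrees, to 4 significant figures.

ω = 2πf = 4524 rad/s
X_L = ωL = 981.7 Ω
Z = 291.0 + j981.7 Ω
|Z| = √(291.0² + 981.7²) = 1024 Ω
∠Z = arctan(981.7/291.0) = 73.49°

73.49°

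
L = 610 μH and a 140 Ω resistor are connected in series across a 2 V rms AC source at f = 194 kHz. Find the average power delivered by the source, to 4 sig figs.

978.2 μW

ω = 2πf = 1.219e+06 rad/s
X_L = ωL = 743.6 Ω
Z = 140.0 + j743.6 Ω
|Z| = √(140.0² + 743.6²) = 756.6 Ω
∠Z = arctan(743.6/140.0) = 79.34°
I = V/|Z| = 2.643 mA
P = VI cos φ = 2 × 0.002643 × cos(79.34°) = 978.2 μW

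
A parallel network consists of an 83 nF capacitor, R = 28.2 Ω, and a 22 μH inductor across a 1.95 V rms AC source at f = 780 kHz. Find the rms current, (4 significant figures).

778.2 mA

ω = 2πf = 4.901e+06 rad/s
X_L = ωL = 107.8 Ω
X_C = 1/(ωC) = 2.458 Ω
Parallel: admittances add. Y = 1/R + 1/(jωL) + jωC
Y = (0.03546 + j0.3975) S
|Y| = 0.3991 S → |Z| = 1/|Y| = 2.506 Ω, ∠Z = −∠Y = -84.90°
I = V/|Z| = 1.95/2.506 = 778.2 mA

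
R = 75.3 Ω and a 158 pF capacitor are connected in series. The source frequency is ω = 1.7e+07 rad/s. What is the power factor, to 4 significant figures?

0.1982

X_C = 1/(ωC) = 372.3 Ω
Z = 75.30 − j372.3 Ω
|Z| = √(75.30² + 372.3²) = 379.8 Ω
∠Z = arctan(-372.3/75.30) = -78.57°
cos φ = cos(-78.57°) = 0.1982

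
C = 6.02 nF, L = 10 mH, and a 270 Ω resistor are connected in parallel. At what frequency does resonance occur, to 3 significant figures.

ω₀ = 1/√(LC) = 1/√(0.01 × 6.02e-09) = 128900 rad/s
f₀ = ω₀/(2π) = 20.5 kHz

20.5 kHz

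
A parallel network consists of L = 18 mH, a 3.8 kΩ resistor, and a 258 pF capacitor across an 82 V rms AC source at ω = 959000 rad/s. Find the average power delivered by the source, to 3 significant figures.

X_L = ωL = 17300 Ω
X_C = 1/(ωC) = 4040 Ω
Parallel: admittances add. Y = 1/R + 1/(jωL) + jωC
Y = (0.000263 + j0.000189) S
|Y| = 0.000324 S → |Z| = 1/|Y| = 3080 Ω, ∠Z = −∠Y = -35.8°
I = V/|Z| = 26.6 mA
P = VI cos φ = 82 × 0.0266 × cos(-35.8°) = 1.77 W

1.77 W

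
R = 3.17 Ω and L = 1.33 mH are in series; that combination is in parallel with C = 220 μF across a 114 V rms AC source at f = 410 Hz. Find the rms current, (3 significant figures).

49.5 A

ω = 2πf = 2576 rad/s
X_L = ωL = 3.43 Ω
X_C = 1/(ωC) = 1.76 Ω
Branch 1 (R+jX_L): Z₁ = 3.17 + j3.43 Ω, |Z₁| = 4.67 Ω
Branch 2 (−jX_C): Z₂ = −j1.76 Ω
Parallel: Z = Z₁Z₂/(Z₁+Z₂), |Z| = 2.30 Ω, ∠Z = -70.4°
I = V/|Z| = 114/2.30 = 49.5 A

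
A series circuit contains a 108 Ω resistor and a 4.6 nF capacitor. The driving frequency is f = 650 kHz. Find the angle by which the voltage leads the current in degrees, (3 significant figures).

-26.2°

ω = 2πf = 4.084e+06 rad/s
X_C = 1/(ωC) = 53.2 Ω
Z = 108 − j53.2 Ω
|Z| = √(108² + 53.2²) = 120 Ω
∠Z = arctan(-53.2/108) = -26.2°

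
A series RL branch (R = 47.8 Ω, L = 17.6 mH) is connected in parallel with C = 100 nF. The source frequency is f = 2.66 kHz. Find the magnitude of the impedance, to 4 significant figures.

579.1 Ω

ω = 2πf = 16710 rad/s
X_L = ωL = 294.2 Ω
X_C = 1/(ωC) = 598.3 Ω
Branch 1 (R+jX_L): Z₁ = 47.80 + j294.2 Ω, |Z₁| = 298.0 Ω
Branch 2 (−jX_C): Z₂ = −j598.3 Ω
Parallel: Z = Z₁Z₂/(Z₁+Z₂), |Z| = 579.1 Ω, ∠Z = 71.84°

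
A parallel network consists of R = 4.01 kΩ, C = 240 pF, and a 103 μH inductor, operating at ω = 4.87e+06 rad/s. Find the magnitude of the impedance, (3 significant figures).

1160 Ω

X_L = ωL = 502 Ω
X_C = 1/(ωC) = 856 Ω
Parallel: admittances add. Y = 1/R + 1/(jωL) + jωC
Y = (0.000249 − j0.000825) S
|Y| = 0.000862 S → |Z| = 1/|Y| = 1160 Ω, ∠Z = −∠Y = 73.2°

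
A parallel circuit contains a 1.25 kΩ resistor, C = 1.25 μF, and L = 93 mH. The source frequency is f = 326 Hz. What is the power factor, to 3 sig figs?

ω = 2πf = 2048 rad/s
X_L = ωL = 190 Ω
X_C = 1/(ωC) = 391 Ω
Parallel: admittances add. Y = 1/R + 1/(jωL) + jωC
Y = (0.000800 − j0.00269) S
|Y| = 0.00281 S → |Z| = 1/|Y| = 356 Ω, ∠Z = −∠Y = 73.4°
cos φ = cos(73.4°) = 0.285

0.285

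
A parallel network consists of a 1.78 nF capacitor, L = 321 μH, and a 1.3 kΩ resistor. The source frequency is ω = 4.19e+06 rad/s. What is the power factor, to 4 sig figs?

0.1138

X_L = ωL = 1345 Ω
X_C = 1/(ωC) = 134.1 Ω
Parallel: admittances add. Y = 1/R + 1/(jωL) + jωC
Y = (0.0007692 + j0.006715) S
|Y| = 0.006759 S → |Z| = 1/|Y| = 148.0 Ω, ∠Z = −∠Y = -83.46°
cos φ = cos(-83.46°) = 0.1138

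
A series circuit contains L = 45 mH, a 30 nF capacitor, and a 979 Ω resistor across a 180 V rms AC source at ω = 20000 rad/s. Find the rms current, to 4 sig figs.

144.8 mA

X_L = ωL = 900.0 Ω
X_C = 1/(ωC) = 1667 Ω
Net reactance X = X_L − X_C = -766.7 Ω
Z = 979.0 − j766.7 Ω
|Z| = √(979.0² + 766.7²) = 1243 Ω
I = V/|Z| = 180/1243 = 144.8 mA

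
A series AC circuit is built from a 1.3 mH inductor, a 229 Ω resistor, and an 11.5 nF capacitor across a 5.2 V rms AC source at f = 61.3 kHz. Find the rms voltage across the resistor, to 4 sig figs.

ω = 2πf = 385200 rad/s
X_L = ωL = 500.7 Ω
X_C = 1/(ωC) = 225.8 Ω
Net reactance X = X_L − X_C = 274.9 Ω
Z = 229.0 + j274.9 Ω
|Z| = √(229.0² + 274.9²) = 357.8 Ω
I = V/|Z| = 14.53 mA
V_R = I·|Z_R| = 0.01453 × 229.0 = 3.328 V

3.328 V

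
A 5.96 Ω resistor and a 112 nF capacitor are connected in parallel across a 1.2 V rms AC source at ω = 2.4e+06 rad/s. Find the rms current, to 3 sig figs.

X_C = 1/(ωC) = 3.72 Ω
Parallel: admittances add. Y = 1/R + jωC
Y = (0.168 + j0.269) S
|Y| = 0.317 S → |Z| = 1/|Y| = 3.16 Ω, ∠Z = −∠Y = -58.0°
I = V/|Z| = 1.2/3.16 = 380 mA

380 mA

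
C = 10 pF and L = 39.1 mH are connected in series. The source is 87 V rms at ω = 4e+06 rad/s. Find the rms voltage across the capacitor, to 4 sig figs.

X_L = ωL = 156400 Ω
X_C = 1/(ωC) = 25000 Ω
Net reactance X = X_L − X_C = 131400 Ω
Z = j131400 Ω
|Z| = √(0² + 131400²) = 131400 Ω
I = V/|Z| = 662.1 μA
V_C = I·|Z_C| = 0.0006621 × 25000 = 16.55 V

16.55 V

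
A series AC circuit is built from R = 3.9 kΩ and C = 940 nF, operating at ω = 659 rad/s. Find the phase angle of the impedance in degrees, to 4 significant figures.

-22.49°

X_C = 1/(ωC) = 1614 Ω
Z = 3900 − j1614 Ω
|Z| = √(3900² + 1614²) = 4221 Ω
∠Z = arctan(-1614/3900) = -22.49°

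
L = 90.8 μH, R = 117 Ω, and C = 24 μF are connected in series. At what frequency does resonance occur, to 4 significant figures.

ω₀ = 1/√(LC) = 1/√(9.08e-05 × 2.4e-05) = 21420 rad/s
f₀ = ω₀/(2π) = 3.409 kHz

3.409 kHz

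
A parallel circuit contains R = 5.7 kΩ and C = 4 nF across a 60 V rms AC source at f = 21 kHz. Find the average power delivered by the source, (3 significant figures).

632 mW

ω = 2πf = 131900 rad/s
X_C = 1/(ωC) = 1890 Ω
Parallel: admittances add. Y = 1/R + jωC
Y = (0.000175 + j0.000528) S
|Y| = 0.000556 S → |Z| = 1/|Y| = 1800 Ω, ∠Z = −∠Y = -71.6°
I = V/|Z| = 33.4 mA
P = VI cos φ = 60 × 0.0334 × cos(-71.6°) = 632 mW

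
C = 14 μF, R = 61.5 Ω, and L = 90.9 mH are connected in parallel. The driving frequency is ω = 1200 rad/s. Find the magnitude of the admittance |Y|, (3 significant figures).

18.0 mS

X_L = ωL = 109 Ω
X_C = 1/(ωC) = 59.5 Ω
Parallel: admittances add. Y = 1/R + 1/(jωL) + jωC
Y = (0.0163 + j0.00763) S
|Y| = 0.0180 S → |Z| = 1/|Y| = 55.7 Ω, ∠Z = −∠Y = -25.1°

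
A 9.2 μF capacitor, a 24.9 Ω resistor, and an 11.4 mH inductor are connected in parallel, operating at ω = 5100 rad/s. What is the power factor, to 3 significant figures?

X_L = ωL = 58.1 Ω
X_C = 1/(ωC) = 21.3 Ω
Parallel: admittances add. Y = 1/R + 1/(jωL) + jωC
Y = (0.0402 + j0.0297) S
|Y| = 0.0500 S → |Z| = 1/|Y| = 20.0 Ω, ∠Z = −∠Y = -36.5°
cos φ = cos(-36.5°) = 0.804

0.804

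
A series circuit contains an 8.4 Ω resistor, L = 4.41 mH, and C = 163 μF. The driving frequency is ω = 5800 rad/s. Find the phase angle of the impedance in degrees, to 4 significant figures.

X_L = ωL = 25.58 Ω
X_C = 1/(ωC) = 1.058 Ω
Net reactance X = X_L − X_C = 24.52 Ω
Z = 8.400 + j24.52 Ω
|Z| = √(8.400² + 24.52²) = 25.92 Ω
∠Z = arctan(24.52/8.400) = 71.09°

71.09°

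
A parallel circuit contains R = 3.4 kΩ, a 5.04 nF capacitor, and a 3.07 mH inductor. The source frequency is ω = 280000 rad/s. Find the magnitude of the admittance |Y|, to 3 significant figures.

X_L = ωL = 860 Ω
X_C = 1/(ωC) = 709 Ω
Parallel: admittances add. Y = 1/R + 1/(jωL) + jωC
Y = (0.000294 + j0.000248) S
|Y| = 0.000385 S → |Z| = 1/|Y| = 2600 Ω, ∠Z = −∠Y = -40.1°

385 μS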